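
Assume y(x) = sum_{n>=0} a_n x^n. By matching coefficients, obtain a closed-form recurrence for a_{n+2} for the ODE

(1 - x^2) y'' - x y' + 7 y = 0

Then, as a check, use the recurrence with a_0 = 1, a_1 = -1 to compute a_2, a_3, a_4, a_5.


Substitute y = sum_n a_n x^n.
(1 - 1 x^2) y'' contributes (n+2)(n+1) a_{n+2} - n(n-1) a_n at x^n.
-x y'(x) contributes -n a_n at x^n.
7 y(x) contributes 7 a_n at x^n.
Matching x^n: (n+2)(n+1) a_{n+2} + (-n(n-1) - n + 7) a_n = 0.
Thus a_{n+2} = (n(n-1) + n - 7) / ((n+1)(n+2)) * a_n.

Check with a_0 = 1, a_1 = -1 (apply the recurrence for n = 0, 1, 2, 3): a_0 = 1, a_1 = -1, a_2 = -7/2, a_3 = 1, a_4 = 7/8, a_5 = 1/10.

a_(n+2) = (n(n-1) + n - 7) / ((n+1)(n+2)) * a_n; check: a_0 = 1, a_1 = -1, a_2 = -7/2, a_3 = 1, a_4 = 7/8, a_5 = 1/10


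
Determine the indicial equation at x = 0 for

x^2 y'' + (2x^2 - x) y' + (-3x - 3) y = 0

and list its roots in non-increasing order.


Divide by x^2 to reach normal form y'' + P_1(x) y' + P_2(x) y = 0 with P_1(x) = 2 - 1/x and P_2(x) = -3/x - 3/x^2.
x = 0 is a singular point because the y'-coefficient 2 - 1/x has a pole at x = 0 and the y-coefficient -3/x - 3/x^2 has a pole at x = 0.
It is a regular singular point because x P_1(x) = p(x) = 2x - 1 and x^2 P_2(x) = q(x) = -3x - 3 are polynomials, hence analytic at x = 0.
p(0) = -1,  q(0) = -3.
Indicial equation: r(r-1) + p(0) r + q(0) = 0, i.e. r^2 + (p(0) - 1) r + q(0) = 0, i.e. r^2 - 2 r - 3 = 0.
Discriminant: (-2)^2 - 4(-3) = 16, so r = (2 ± 4)/2.
Solving: r_1 = 3, r_2 = -1.

indicial: r^2 - 2 r - 3 = 0; roots r_1 = 3, r_2 = -1


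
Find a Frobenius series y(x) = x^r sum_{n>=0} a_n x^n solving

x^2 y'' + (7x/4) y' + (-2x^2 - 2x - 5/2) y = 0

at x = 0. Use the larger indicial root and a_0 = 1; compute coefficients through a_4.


Write in Frobenius form y'' + (p(x)/x) y' + (q(x)/x^2) y = 0:
  p(x) = 7/4,  q(x) = -2x^2 - 2x - 5/2.
Indicial equation: r(r-1) + (7/4) r + (-5/2) = 0 -> roots r_1 = 5/4, r_2 = -2.
Take r = r_1 = 5/4. Let y(x) = x^r sum_{n>=0} a_n x^n with a_0 = 1.
Substitute y = x^r sum a_n x^n and match x^{r+n}. The recurrence is
  D(n) a_n - 2 a_{n-1} - 2 a_{n-2} = 0,  where D(n) = (r+n)(r+n-1) + (7/4)(r+n) + (-5/2).
  a_n = [2 a_{n-1} + 2 a_{n-2}] / D(n).
Since the indicial polynomial factors as (r - r_1)(r - r_2), D(n) = (r_1 + n - r_1)(r_1 + n - r_2) = n(n + 13/4).
Evaluating step by step (a_0 = 1):
  n = 1: D(1) = 1(1 + 13/4) = 17/4; numerator = 2(1) = 2; a_1 = (2)/(17/4) = 8/17
  n = 2: D(2) = 2(2 + 13/4) = 21/2; numerator = 2(8/17) + 2(1) = 50/17; a_2 = (50/17)/(21/2) = 100/357
  n = 3: D(3) = 3(3 + 13/4) = 75/4; numerator = 2(100/357) + 2(8/17) = 536/357; a_3 = (536/357)/(75/4) = 2144/26775
  n = 4: D(4) = 4(4 + 13/4) = 29; numerator = 2(2144/26775) + 2(100/357) = 19288/26775; a_4 = (19288/26775)/(29) = 19288/776475

r = 5/4; a_0 = 1; a_1 = 8/17; a_2 = 100/357; a_3 = 2144/26775; a_4 = 19288/776475


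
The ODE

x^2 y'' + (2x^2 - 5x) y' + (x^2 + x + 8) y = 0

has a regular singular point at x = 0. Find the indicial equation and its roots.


Divide by x^2 to reach normal form y'' + P_1(x) y' + P_2(x) y = 0 with P_1(x) = 2 - 5/x and P_2(x) = 1 + 1/x + 8/x^2.
x = 0 is a singular point because the y'-coefficient 2 - 5/x has a pole at x = 0 and the y-coefficient 1 + 1/x + 8/x^2 has a pole at x = 0.
It is a regular singular point because x P_1(x) = p(x) = 2x - 5 and x^2 P_2(x) = q(x) = x^2 + x + 8 are polynomials, hence analytic at x = 0.
p(0) = -5,  q(0) = 8.
Indicial equation: r(r-1) + p(0) r + q(0) = 0, i.e. r^2 + (p(0) - 1) r + q(0) = 0, i.e. r^2 - 6 r + 8 = 0.
Discriminant: (-6)^2 - 4(8) = 4, so r = (6 ± 2)/2.
Solving: r_1 = 4, r_2 = 2.

indicial: r^2 - 6 r + 8 = 0; roots r_1 = 4, r_2 = 2


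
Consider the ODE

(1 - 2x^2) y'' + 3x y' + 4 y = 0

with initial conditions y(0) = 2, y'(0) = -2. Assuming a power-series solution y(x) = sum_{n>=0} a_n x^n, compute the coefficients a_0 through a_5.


Ansatz: y(x) = sum_{n>=0} a_n x^n, so y'(x) = sum_{n>=1} n a_n x^(n-1) and y''(x) = sum_{n>=2} n(n-1) a_n x^(n-2).
Substitute into P(x) y'' + Q(x) y' + R(x) y = 0 with P(x) = 1 - 2x^2, Q(x) = 3x, R(x) = 4, and match powers of x.
Initial conditions: a_0 = 2, a_1 = -2.
Setting the coefficient of each power of x to zero and solving order by order (substituting the coefficients already found):
  x^0: 2 a_2 + 4 a_0 = 0  ->  2 a_2 = -4 a_0 = -8  ->  a_2 = -4
  x^1: 6 a_3 + 7 a_1 = 0  ->  6 a_3 = -7 a_1 = 14  ->  a_3 = 7/3
  x^2: 12 a_4 + 6 a_2 = 0  ->  12 a_4 = -6 a_2 = 24  ->  a_4 = 2
  x^3: 20 a_5 + a_3 = 0  ->  20 a_5 = -a_3 = -7/3  ->  a_5 = -7/60
Truncated series: y(x) = 2 - 2 x - 4 x^2 + (7/3) x^3 + 2 x^4 - (7/60) x^5 + O(x^6).

a_0 = 2; a_1 = -2; a_2 = -4; a_3 = 7/3; a_4 = 2; a_5 = -7/60


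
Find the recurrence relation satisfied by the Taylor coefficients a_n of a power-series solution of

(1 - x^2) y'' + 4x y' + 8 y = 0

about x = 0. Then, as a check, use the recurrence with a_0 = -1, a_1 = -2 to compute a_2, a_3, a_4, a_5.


Substitute y = sum_n a_n x^n.
(1 - 1 x^2) y'' contributes (n+2)(n+1) a_{n+2} - n(n-1) a_n at x^n.
4 x y'(x) contributes 4 n a_n at x^n.
8 y(x) contributes 8 a_n at x^n.
Matching x^n: (n+2)(n+1) a_{n+2} + (-n(n-1) + 4 n + 8) a_n = 0.
Thus a_{n+2} = (n(n-1) - 4 n - 8) / ((n+1)(n+2)) * a_n.

Check with a_0 = -1, a_1 = -2 (apply the recurrence for n = 0, 1, 2, 3): a_0 = -1, a_1 = -2, a_2 = 4, a_3 = 4, a_4 = -14/3, a_5 = -14/5.

a_(n+2) = (n(n-1) - 4 n - 8) / ((n+1)(n+2)) * a_n; check: a_0 = -1, a_1 = -2, a_2 = 4, a_3 = 4, a_4 = -14/3, a_5 = -14/5


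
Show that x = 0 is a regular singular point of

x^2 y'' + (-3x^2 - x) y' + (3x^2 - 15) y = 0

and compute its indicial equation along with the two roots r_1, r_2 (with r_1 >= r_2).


Divide by x^2 to reach normal form y'' + P_1(x) y' + P_2(x) y = 0 with P_1(x) = -3 - 1/x and P_2(x) = 3 - 15/x^2.
x = 0 is a singular point because the y'-coefficient -3 - 1/x has a pole at x = 0 and the y-coefficient 3 - 15/x^2 has a pole at x = 0.
It is a regular singular point because x P_1(x) = p(x) = -3x - 1 and x^2 P_2(x) = q(x) = 3x^2 - 15 are polynomials, hence analytic at x = 0.
p(0) = -1,  q(0) = -15.
Indicial equation: r(r-1) + p(0) r + q(0) = 0, i.e. r^2 + (p(0) - 1) r + q(0) = 0, i.e. r^2 - 2 r - 15 = 0.
Discriminant: (-2)^2 - 4(-15) = 64, so r = (2 ± 8)/2.
Solving: r_1 = 5, r_2 = -3.

indicial: r^2 - 2 r - 15 = 0; roots r_1 = 5, r_2 = -3


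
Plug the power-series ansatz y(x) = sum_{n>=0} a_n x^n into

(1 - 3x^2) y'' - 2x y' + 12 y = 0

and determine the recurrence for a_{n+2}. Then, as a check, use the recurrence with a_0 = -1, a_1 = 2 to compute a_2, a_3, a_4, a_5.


Substitute y = sum_n a_n x^n.
(1 - 3 x^2) y'' contributes (n+2)(n+1) a_{n+2} - 3 n(n-1) a_n at x^n.
-2 x y'(x) contributes -2 n a_n at x^n.
12 y(x) contributes 12 a_n at x^n.
Matching x^n: (n+2)(n+1) a_{n+2} + (-3 n(n-1) - 2 n + 12) a_n = 0.
Thus a_{n+2} = (3 n(n-1) + 2 n - 12) / ((n+1)(n+2)) * a_n.

Check with a_0 = -1, a_1 = 2 (apply the recurrence for n = 0, 1, 2, 3): a_0 = -1, a_1 = 2, a_2 = 6, a_3 = -10/3, a_4 = -1, a_5 = -2.

a_(n+2) = (3 n(n-1) + 2 n - 12) / ((n+1)(n+2)) * a_n; check: a_0 = -1, a_1 = 2, a_2 = 6, a_3 = -10/3, a_4 = -1, a_5 = -2


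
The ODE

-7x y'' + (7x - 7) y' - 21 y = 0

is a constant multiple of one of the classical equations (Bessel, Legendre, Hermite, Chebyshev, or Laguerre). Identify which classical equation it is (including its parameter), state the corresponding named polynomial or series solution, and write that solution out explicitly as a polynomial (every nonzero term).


All three coefficients share the factor -7; dividing through by -7 gives  x y'' + (1 - x) y' + 3 y = 0.
This matches the Laguerre equation x y'' + (1 - x) y' + n y = 0 with n = 3; the polynomial solution is L_3(x).
With y = sum_k a_k x^k, matching x^k gives (k+1)k a_{k+1} + (k+1) a_{k+1} - k a_k + n a_k = 0, i.e. (k+1)^2 a_{k+1} = (k - n) a_k = (k - 3) a_k. The right side vanishes at k = 3, so the series terminates at degree 3.
Standard normalization L_n(0) = 1 gives a_0 = 1. Work upward with a_{k+1} = (k - 3) a_k / (k+1)^2:
  a_1 = (0 - 3)(1) / 1^2 = -3/1 = -3
  a_2 = (1 - 3)(-3) / 2^2 = 6/4 = 3/2
  a_3 = (2 - 3)(3/2) / 3^2 = (-3/2)/9 = -1/6
Hence L_3(x) = -x^3/6 + 3 x^2/2 - 3 x + 1.

L_3(x); series = -x^3/6 + 3 x^2/2 - 3 x + 1


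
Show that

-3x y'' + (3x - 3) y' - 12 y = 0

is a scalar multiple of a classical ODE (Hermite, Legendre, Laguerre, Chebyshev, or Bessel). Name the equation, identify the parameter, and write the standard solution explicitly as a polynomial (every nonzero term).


All three coefficients share the factor -3; dividing through by -3 gives  x y'' + (1 - x) y' + 4 y = 0.
This matches the Laguerre equation x y'' + (1 - x) y' + n y = 0 with n = 4; the polynomial solution is L_4(x).
With y = sum_k a_k x^k, matching x^k gives (k+1)k a_{k+1} + (k+1) a_{k+1} - k a_k + n a_k = 0, i.e. (k+1)^2 a_{k+1} = (k - n) a_k = (k - 4) a_k. The right side vanishes at k = 4, so the series terminates at degree 4.
Standard normalization L_n(0) = 1 gives a_0 = 1. Work upward with a_{k+1} = (k - 4) a_k / (k+1)^2:
  a_1 = (0 - 4)(1) / 1^2 = -4/1 = -4
  a_2 = (1 - 4)(-4) / 2^2 = 12/4 = 3
  a_3 = (2 - 4)(3) / 3^2 = -6/9 = -2/3
  a_4 = (3 - 4)(-2/3) / 4^2 = (2/3)/16 = 1/24
Hence L_4(x) = x^4/24 - 2 x^3/3 + 3 x^2 - 4 x + 1.

L_4(x); series = x^4/24 - 2 x^3/3 + 3 x^2 - 4 x + 1


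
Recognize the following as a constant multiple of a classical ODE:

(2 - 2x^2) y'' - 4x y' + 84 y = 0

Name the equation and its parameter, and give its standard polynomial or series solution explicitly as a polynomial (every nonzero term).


All three coefficients share the factor 2; dividing through by 2 gives  (1 - x^2) y'' - 2x y' + 42 y = 0.
This matches the Legendre equation (1 - x^2) y'' - 2x y' + n(n+1) y = 0 (note the -2x y' term) with n(n+1) = 42, so n = 6; the polynomial solution is P_6(x).
With y = sum_k a_k x^k, matching x^k gives (k+2)(k+1) a_{k+2} = [k(k+1) - n(n+1)] a_k = (k - 6)(k + 7) a_k. The right side vanishes at k = 6, so the series with the parity of 6 terminates at degree 6.
Standard normalization (P_n(1) = 1): leading coefficient (2n)!/(2^n (n!)^2) = 479001600/(64*518400) = 231/16, so a_6 = 231/16. Work downward with a_k = (k+1)(k+2) a_{k+2} / ((k - 6)(k + 7)):
  a_4 = (5)(6)(231/16) / ((4 - 6)(4 + 7)) = (3465/8)/(-22) = -315/16
  a_2 = (3)(4)(-315/16) / ((2 - 6)(2 + 7)) = (-945/4)/(-36) = 105/16
  a_0 = (1)(2)(105/16) / ((0 - 6)(0 + 7)) = (105/8)/(-42) = -5/16
Hence P_6(x) = 231 x^6/16 - 315 x^4/16 + 105 x^2/16 - 5/16.

P_6(x); series = 231 x^6/16 - 315 x^4/16 + 105 x^2/16 - 5/16


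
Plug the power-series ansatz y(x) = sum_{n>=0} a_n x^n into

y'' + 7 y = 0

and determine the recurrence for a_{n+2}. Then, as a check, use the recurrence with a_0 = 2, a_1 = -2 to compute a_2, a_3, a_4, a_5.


Substitute y = sum_n a_n x^n into y'' + (const) y = 0.
y''(x) = sum_{n>=0} (n+2)(n+1) a_{n+2} x^n.
The ODE becomes sum_n [(n+2)(n+1) a_{n+2} + 7 a_n] x^n = 0.
Setting each coefficient to zero gives the recurrence:
  (n+2)(n+1) a_{n+2} + 7 a_n = 0,
  a_{n+2} = -7 / ((n+1)(n+2)) a_n.

Check with a_0 = 2, a_1 = -2 (apply the recurrence for n = 0, 1, 2, 3): a_0 = 2, a_1 = -2, a_2 = -7, a_3 = 7/3, a_4 = 49/12, a_5 = -49/60.

a_{n+2} = -7/((n+1)(n+2)) * a_n; check: a_0 = 2, a_1 = -2, a_2 = -7, a_3 = 7/3, a_4 = 49/12, a_5 = -49/60


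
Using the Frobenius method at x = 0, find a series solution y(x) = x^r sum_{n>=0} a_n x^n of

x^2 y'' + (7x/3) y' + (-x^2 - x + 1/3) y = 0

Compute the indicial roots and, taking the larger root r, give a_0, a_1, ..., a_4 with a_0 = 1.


Write in Frobenius form y'' + (p(x)/x) y' + (q(x)/x^2) y = 0:
  p(x) = 7/3,  q(x) = -x^2 - x + 1/3.
Indicial equation: r(r-1) + (7/3) r + (1/3) = 0 -> roots r_1 = -1/3, r_2 = -1.
Take r = r_1 = -1/3. Let y(x) = x^r sum_{n>=0} a_n x^n with a_0 = 1.
Substitute y = x^r sum a_n x^n and match x^{r+n}. The recurrence is
  D(n) a_n - 1 a_{n-1} - 1 a_{n-2} = 0,  where D(n) = (r+n)(r+n-1) + (7/3)(r+n) + (1/3).
  a_n = [1 a_{n-1} + 1 a_{n-2}] / D(n).
Since the indicial polynomial factors as (r - r_1)(r - r_2), D(n) = (r_1 + n - r_1)(r_1 + n - r_2) = n(n + 2/3).
Evaluating step by step (a_0 = 1):
  n = 1: D(1) = 1(1 + 2/3) = 5/3; numerator = 1(1) = 1; a_1 = (1)/(5/3) = 3/5
  n = 2: D(2) = 2(2 + 2/3) = 16/3; numerator = 1(3/5) + 1(1) = 8/5; a_2 = (8/5)/(16/3) = 3/10
  n = 3: D(3) = 3(3 + 2/3) = 11; numerator = 1(3/10) + 1(3/5) = 9/10; a_3 = (9/10)/(11) = 9/110
  n = 4: D(4) = 4(4 + 2/3) = 56/3; numerator = 1(9/110) + 1(3/10) = 21/55; a_4 = (21/55)/(56/3) = 9/440

r = -1/3; a_0 = 1; a_1 = 3/5; a_2 = 3/10; a_3 = 9/110; a_4 = 9/440


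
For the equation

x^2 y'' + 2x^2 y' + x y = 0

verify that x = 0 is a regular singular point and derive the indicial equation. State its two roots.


Divide by x^2 to reach normal form y'' + P_1(x) y' + P_2(x) y = 0 with P_1(x) = 2 and P_2(x) = 1/x.
x = 0 is a singular point because the y-coefficient 1/x has a pole at x = 0.
It is a regular singular point because x P_1(x) = p(x) = 2x and x^2 P_2(x) = q(x) = x are polynomials, hence analytic at x = 0.
p(0) = 0,  q(0) = 0.
Indicial equation: r(r-1) + p(0) r + q(0) = 0, i.e. r^2 + (p(0) - 1) r + q(0) = 0, i.e. r^2 - 1 r = 0.
Discriminant: (-1)^2 - 4(0) = 1, so r = (1 ± 1)/2.
Solving: r_1 = 1, r_2 = 0.

indicial: r^2 - 1 r = 0; roots r_1 = 1, r_2 = 0


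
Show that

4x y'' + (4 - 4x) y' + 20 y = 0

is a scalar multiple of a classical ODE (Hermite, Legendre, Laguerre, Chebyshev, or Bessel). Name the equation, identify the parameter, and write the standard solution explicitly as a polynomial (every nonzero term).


All three coefficients share the factor 4; dividing through by 4 gives  x y'' + (1 - x) y' + 5 y = 0.
This matches the Laguerre equation x y'' + (1 - x) y' + n y = 0 with n = 5; the polynomial solution is L_5(x).
With y = sum_k a_k x^k, matching x^k gives (k+1)k a_{k+1} + (k+1) a_{k+1} - k a_k + n a_k = 0, i.e. (k+1)^2 a_{k+1} = (k - n) a_k = (k - 5) a_k. The right side vanishes at k = 5, so the series terminates at degree 5.
Standard normalization L_n(0) = 1 gives a_0 = 1. Work upward with a_{k+1} = (k - 5) a_k / (k+1)^2:
  a_1 = (0 - 5)(1) / 1^2 = -5/1 = -5
  a_2 = (1 - 5)(-5) / 2^2 = 20/4 = 5
  a_3 = (2 - 5)(5) / 3^2 = -15/9 = -5/3
  a_4 = (3 - 5)(-5/3) / 4^2 = (10/3)/16 = 5/24
  a_5 = (4 - 5)(5/24) / 5^2 = (-5/24)/25 = -1/120
Hence L_5(x) = -x^5/120 + 5 x^4/24 - 5 x^3/3 + 5 x^2 - 5 x + 1.

L_5(x); series = -x^5/120 + 5 x^4/24 - 5 x^3/3 + 5 x^2 - 5 x + 1


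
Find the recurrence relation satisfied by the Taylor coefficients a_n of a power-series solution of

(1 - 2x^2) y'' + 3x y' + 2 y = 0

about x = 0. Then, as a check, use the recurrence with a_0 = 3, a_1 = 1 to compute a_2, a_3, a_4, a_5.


Substitute y = sum_n a_n x^n.
(1 - 2 x^2) y'' contributes (n+2)(n+1) a_{n+2} - 2 n(n-1) a_n at x^n.
3 x y'(x) contributes 3 n a_n at x^n.
2 y(x) contributes 2 a_n at x^n.
Matching x^n: (n+2)(n+1) a_{n+2} + (-2 n(n-1) + 3 n + 2) a_n = 0.
Thus a_{n+2} = (2 n(n-1) - 3 n - 2) / ((n+1)(n+2)) * a_n.

Check with a_0 = 3, a_1 = 1 (apply the recurrence for n = 0, 1, 2, 3): a_0 = 3, a_1 = 1, a_2 = -3, a_3 = -5/6, a_4 = 1, a_5 = -1/24.

a_(n+2) = (2 n(n-1) - 3 n - 2) / ((n+1)(n+2)) * a_n; check: a_0 = 3, a_1 = 1, a_2 = -3, a_3 = -5/6, a_4 = 1, a_5 = -1/24


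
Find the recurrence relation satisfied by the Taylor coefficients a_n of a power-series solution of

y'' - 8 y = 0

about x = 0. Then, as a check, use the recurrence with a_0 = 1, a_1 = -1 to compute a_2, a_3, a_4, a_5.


Substitute y = sum_n a_n x^n into y'' + (const) y = 0.
y''(x) = sum_{n>=0} (n+2)(n+1) a_{n+2} x^n.
The ODE becomes sum_n [(n+2)(n+1) a_{n+2} - 8 a_n] x^n = 0.
Setting each coefficient to zero gives the recurrence:
  (n+2)(n+1) a_{n+2} - 8 a_n = 0,
  a_{n+2} = 8 / ((n+1)(n+2)) a_n.

Check with a_0 = 1, a_1 = -1 (apply the recurrence for n = 0, 1, 2, 3): a_0 = 1, a_1 = -1, a_2 = 4, a_3 = -4/3, a_4 = 8/3, a_5 = -8/15.

a_{n+2} = 8/((n+1)(n+2)) * a_n; check: a_0 = 1, a_1 = -1, a_2 = 4, a_3 = -4/3, a_4 = 8/3, a_5 = -8/15


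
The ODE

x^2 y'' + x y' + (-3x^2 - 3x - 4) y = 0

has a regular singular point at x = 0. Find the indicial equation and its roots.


Divide by x^2 to reach normal form y'' + P_1(x) y' + P_2(x) y = 0 with P_1(x) = 1/x and P_2(x) = -3 - 3/x - 4/x^2.
x = 0 is a singular point because the y'-coefficient 1/x has a pole at x = 0 and the y-coefficient -3 - 3/x - 4/x^2 has a pole at x = 0.
It is a regular singular point because x P_1(x) = p(x) = 1 and x^2 P_2(x) = q(x) = -3x^2 - 3x - 4 are polynomials, hence analytic at x = 0.
p(0) = 1,  q(0) = -4.
Indicial equation: r(r-1) + p(0) r + q(0) = 0, i.e. r^2 + (p(0) - 1) r + q(0) = 0, i.e. r^2 - 4 = 0.
Discriminant: (0)^2 - 4(-4) = 16, so r = (0 ± 4)/2.
Solving: r_1 = 2, r_2 = -2.

indicial: r^2 - 4 = 0; roots r_1 = 2, r_2 = -2


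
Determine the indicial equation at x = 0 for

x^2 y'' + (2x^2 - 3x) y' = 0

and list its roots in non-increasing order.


Divide by x^2 to reach normal form y'' + P_1(x) y' + P_2(x) y = 0 with P_1(x) = 2 - 3/x and P_2(x) = 0.
x = 0 is a singular point because the y'-coefficient 2 - 3/x has a pole at x = 0.
It is a regular singular point because x P_1(x) = p(x) = 2x - 3 and x^2 P_2(x) = q(x) = 0 are polynomials, hence analytic at x = 0.
p(0) = -3,  q(0) = 0.
Indicial equation: r(r-1) + p(0) r + q(0) = 0, i.e. r^2 + (p(0) - 1) r + q(0) = 0, i.e. r^2 - 4 r = 0.
Discriminant: (-4)^2 - 4(0) = 16, so r = (4 ± 4)/2.
Solving: r_1 = 4, r_2 = 0.

indicial: r^2 - 4 r = 0; roots r_1 = 4, r_2 = 0


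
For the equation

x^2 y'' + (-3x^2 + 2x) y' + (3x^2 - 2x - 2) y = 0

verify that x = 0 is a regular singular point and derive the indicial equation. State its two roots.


Divide by x^2 to reach normal form y'' + P_1(x) y' + P_2(x) y = 0 with P_1(x) = -3 + 2/x and P_2(x) = 3 - 2/x - 2/x^2.
x = 0 is a singular point because the y'-coefficient -3 + 2/x has a pole at x = 0 and the y-coefficient 3 - 2/x - 2/x^2 has a pole at x = 0.
It is a regular singular point because x P_1(x) = p(x) = 2 - 3x and x^2 P_2(x) = q(x) = 3x^2 - 2x - 2 are polynomials, hence analytic at x = 0.
p(0) = 2,  q(0) = -2.
Indicial equation: r(r-1) + p(0) r + q(0) = 0, i.e. r^2 + (p(0) - 1) r + q(0) = 0, i.e. r^2 + 1 r - 2 = 0.
Discriminant: (1)^2 - 4(-2) = 9, so r = (-1 ± 3)/2.
Solving: r_1 = 1, r_2 = -2.

indicial: r^2 + 1 r - 2 = 0; roots r_1 = 1, r_2 = -2


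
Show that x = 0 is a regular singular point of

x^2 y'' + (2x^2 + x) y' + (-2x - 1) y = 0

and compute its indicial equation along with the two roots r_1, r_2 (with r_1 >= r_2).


Divide by x^2 to reach normal form y'' + P_1(x) y' + P_2(x) y = 0 with P_1(x) = 2 + 1/x and P_2(x) = -2/x - 1/x^2.
x = 0 is a singular point because the y'-coefficient 2 + 1/x has a pole at x = 0 and the y-coefficient -2/x - 1/x^2 has a pole at x = 0.
It is a regular singular point because x P_1(x) = p(x) = 2x + 1 and x^2 P_2(x) = q(x) = -2x - 1 are polynomials, hence analytic at x = 0.
p(0) = 1,  q(0) = -1.
Indicial equation: r(r-1) + p(0) r + q(0) = 0, i.e. r^2 + (p(0) - 1) r + q(0) = 0, i.e. r^2 - 1 = 0.
Discriminant: (0)^2 - 4(-1) = 4, so r = (0 ± 2)/2.
Solving: r_1 = 1, r_2 = -1.

indicial: r^2 - 1 = 0; roots r_1 = 1, r_2 = -1


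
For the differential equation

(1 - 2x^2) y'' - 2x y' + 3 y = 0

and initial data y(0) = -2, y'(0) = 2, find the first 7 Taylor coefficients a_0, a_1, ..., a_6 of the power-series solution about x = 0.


Ansatz: y(x) = sum_{n>=0} a_n x^n, so y'(x) = sum_{n>=1} n a_n x^(n-1) and y''(x) = sum_{n>=2} n(n-1) a_n x^(n-2).
Substitute into P(x) y'' + Q(x) y' + R(x) y = 0 with P(x) = 1 - 2x^2, Q(x) = -2x, R(x) = 3, and match powers of x.
Initial conditions: a_0 = -2, a_1 = 2.
Setting the coefficient of each power of x to zero and solving order by order (substituting the coefficients already found):
  x^0: 2 a_2 + 3 a_0 = 0  ->  2 a_2 = -3 a_0 = 6  ->  a_2 = 3
  x^1: 6 a_3 + a_1 = 0  ->  6 a_3 = -a_1 = -2  ->  a_3 = -1/3
  x^2: 12 a_4 - 5 a_2 = 0  ->  12 a_4 = 5 a_2 = 15  ->  a_4 = 5/4
  x^3: 20 a_5 - 15 a_3 = 0  ->  20 a_5 = 15 a_3 = -5  ->  a_5 = -1/4
  x^4: 30 a_6 - 29 a_4 = 0  ->  30 a_6 = 29 a_4 = 145/4  ->  a_6 = 29/24
Truncated series: y(x) = -2 + 2 x + 3 x^2 - (1/3) x^3 + (5/4) x^4 - (1/4) x^5 + (29/24) x^6 + O(x^7).

a_0 = -2; a_1 = 2; a_2 = 3; a_3 = -1/3; a_4 = 5/4; a_5 = -1/4; a_6 = 29/24


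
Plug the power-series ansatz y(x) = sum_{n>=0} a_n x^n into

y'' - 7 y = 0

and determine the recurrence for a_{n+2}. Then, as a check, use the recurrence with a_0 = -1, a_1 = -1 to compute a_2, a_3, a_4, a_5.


Substitute y = sum_n a_n x^n into y'' + (const) y = 0.
y''(x) = sum_{n>=0} (n+2)(n+1) a_{n+2} x^n.
The ODE becomes sum_n [(n+2)(n+1) a_{n+2} - 7 a_n] x^n = 0.
Setting each coefficient to zero gives the recurrence:
  (n+2)(n+1) a_{n+2} - 7 a_n = 0,
  a_{n+2} = 7 / ((n+1)(n+2)) a_n.

Check with a_0 = -1, a_1 = -1 (apply the recurrence for n = 0, 1, 2, 3): a_0 = -1, a_1 = -1, a_2 = -7/2, a_3 = -7/6, a_4 = -49/24, a_5 = -49/120.

a_{n+2} = 7/((n+1)(n+2)) * a_n; check: a_0 = -1, a_1 = -1, a_2 = -7/2, a_3 = -7/6, a_4 = -49/24, a_5 = -49/120


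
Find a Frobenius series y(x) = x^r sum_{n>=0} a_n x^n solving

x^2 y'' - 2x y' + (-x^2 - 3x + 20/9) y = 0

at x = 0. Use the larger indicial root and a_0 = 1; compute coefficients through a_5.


Write in Frobenius form y'' + (p(x)/x) y' + (q(x)/x^2) y = 0:
  p(x) = -2,  q(x) = -x^2 - 3x + 20/9.
Indicial equation: r(r-1) + (-2) r + (20/9) = 0 -> roots r_1 = 5/3, r_2 = 4/3.
Take r = r_1 = 5/3. Let y(x) = x^r sum_{n>=0} a_n x^n with a_0 = 1.
Substitute y = x^r sum a_n x^n and match x^{r+n}. The recurrence is
  D(n) a_n - 3 a_{n-1} - 1 a_{n-2} = 0,  where D(n) = (r+n)(r+n-1) + (-2)(r+n) + (20/9).
  a_n = [3 a_{n-1} + 1 a_{n-2}] / D(n).
Since the indicial polynomial factors as (r - r_1)(r - r_2), D(n) = (r_1 + n - r_1)(r_1 + n - r_2) = n(n + 1/3).
Evaluating step by step (a_0 = 1):
  n = 1: D(1) = 1(1 + 1/3) = 4/3; numerator = 3(1) = 3; a_1 = (3)/(4/3) = 9/4
  n = 2: D(2) = 2(2 + 1/3) = 14/3; numerator = 3(9/4) + 1(1) = 31/4; a_2 = (31/4)/(14/3) = 93/56
  n = 3: D(3) = 3(3 + 1/3) = 10; numerator = 3(93/56) + 1(9/4) = 405/56; a_3 = (405/56)/(10) = 81/112
  n = 4: D(4) = 4(4 + 1/3) = 52/3; numerator = 3(81/112) + 1(93/56) = 429/112; a_4 = (429/112)/(52/3) = 99/448
  n = 5: D(5) = 5(5 + 1/3) = 80/3; numerator = 3(99/448) + 1(81/112) = 621/448; a_5 = (621/448)/(80/3) = 1863/35840

r = 5/3; a_0 = 1; a_1 = 9/4; a_2 = 93/56; a_3 = 81/112; a_4 = 99/448; a_5 = 1863/35840


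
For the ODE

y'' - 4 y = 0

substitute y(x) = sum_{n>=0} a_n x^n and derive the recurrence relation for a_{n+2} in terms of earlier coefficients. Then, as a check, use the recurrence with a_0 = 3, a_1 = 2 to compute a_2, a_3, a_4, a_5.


Substitute y = sum_n a_n x^n into y'' + (const) y = 0.
y''(x) = sum_{n>=0} (n+2)(n+1) a_{n+2} x^n.
The ODE becomes sum_n [(n+2)(n+1) a_{n+2} - 4 a_n] x^n = 0.
Setting each coefficient to zero gives the recurrence:
  (n+2)(n+1) a_{n+2} - 4 a_n = 0,
  a_{n+2} = 4 / ((n+1)(n+2)) a_n.

Check with a_0 = 3, a_1 = 2 (apply the recurrence for n = 0, 1, 2, 3): a_0 = 3, a_1 = 2, a_2 = 6, a_3 = 4/3, a_4 = 2, a_5 = 4/15.

a_{n+2} = 4/((n+1)(n+2)) * a_n; check: a_0 = 3, a_1 = 2, a_2 = 6, a_3 = 4/3, a_4 = 2, a_5 = 4/15


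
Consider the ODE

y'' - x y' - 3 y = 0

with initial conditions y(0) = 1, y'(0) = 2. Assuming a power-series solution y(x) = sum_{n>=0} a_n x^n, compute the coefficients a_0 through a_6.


Ansatz: y(x) = sum_{n>=0} a_n x^n, so y'(x) = sum_{n>=1} n a_n x^(n-1) and y''(x) = sum_{n>=2} n(n-1) a_n x^(n-2).
Substitute into P(x) y'' + Q(x) y' + R(x) y = 0 with P(x) = 1, Q(x) = -x, R(x) = -3, and match powers of x.
Initial conditions: a_0 = 1, a_1 = 2.
Setting the coefficient of each power of x to zero and solving order by order (substituting the coefficients already found):
  x^0: 2 a_2 - 3 a_0 = 0  ->  2 a_2 = 3 a_0 = 3  ->  a_2 = 3/2
  x^1: 6 a_3 - 4 a_1 = 0  ->  6 a_3 = 4 a_1 = 8  ->  a_3 = 4/3
  x^2: 12 a_4 - 5 a_2 = 0  ->  12 a_4 = 5 a_2 = 15/2  ->  a_4 = 5/8
  x^3: 20 a_5 - 6 a_3 = 0  ->  20 a_5 = 6 a_3 = 8  ->  a_5 = 2/5
  x^4: 30 a_6 - 7 a_4 = 0  ->  30 a_6 = 7 a_4 = 35/8  ->  a_6 = 7/48
Truncated series: y(x) = 1 + 2 x + (3/2) x^2 + (4/3) x^3 + (5/8) x^4 + (2/5) x^5 + (7/48) x^6 + O(x^7).

a_0 = 1; a_1 = 2; a_2 = 3/2; a_3 = 4/3; a_4 = 5/8; a_5 = 2/5; a_6 = 7/48


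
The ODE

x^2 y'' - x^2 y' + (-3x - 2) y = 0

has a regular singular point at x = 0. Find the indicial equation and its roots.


Divide by x^2 to reach normal form y'' + P_1(x) y' + P_2(x) y = 0 with P_1(x) = -1 and P_2(x) = -3/x - 2/x^2.
x = 0 is a singular point because the y-coefficient -3/x - 2/x^2 has a pole at x = 0.
It is a regular singular point because x P_1(x) = p(x) = -x and x^2 P_2(x) = q(x) = -3x - 2 are polynomials, hence analytic at x = 0.
p(0) = 0,  q(0) = -2.
Indicial equation: r(r-1) + p(0) r + q(0) = 0, i.e. r^2 + (p(0) - 1) r + q(0) = 0, i.e. r^2 - 1 r - 2 = 0.
Discriminant: (-1)^2 - 4(-2) = 9, so r = (1 ± 3)/2.
Solving: r_1 = 2, r_2 = -1.

indicial: r^2 - 1 r - 2 = 0; roots r_1 = 2, r_2 = -1


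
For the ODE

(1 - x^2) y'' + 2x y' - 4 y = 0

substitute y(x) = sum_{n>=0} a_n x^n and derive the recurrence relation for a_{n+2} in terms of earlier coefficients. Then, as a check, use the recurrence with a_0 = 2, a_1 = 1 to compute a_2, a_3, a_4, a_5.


Substitute y = sum_n a_n x^n.
(1 - 1 x^2) y'' contributes (n+2)(n+1) a_{n+2} - n(n-1) a_n at x^n.
2 x y'(x) contributes 2 n a_n at x^n.
-4 y(x) contributes -4 a_n at x^n.
Matching x^n: (n+2)(n+1) a_{n+2} + (-n(n-1) + 2 n - 4) a_n = 0.
Thus a_{n+2} = (n(n-1) - 2 n + 4) / ((n+1)(n+2)) * a_n.

Check with a_0 = 2, a_1 = 1 (apply the recurrence for n = 0, 1, 2, 3): a_0 = 2, a_1 = 1, a_2 = 4, a_3 = 1/3, a_4 = 2/3, a_5 = 1/15.

a_(n+2) = (n(n-1) - 2 n + 4) / ((n+1)(n+2)) * a_n; check: a_0 = 2, a_1 = 1, a_2 = 4, a_3 = 1/3, a_4 = 2/3, a_5 = 1/15


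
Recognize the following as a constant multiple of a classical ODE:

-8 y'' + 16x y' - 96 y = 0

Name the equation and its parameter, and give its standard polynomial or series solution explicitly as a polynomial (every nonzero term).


All three coefficients share the factor -8; dividing through by -8 gives  y'' - 2x y' + 12 y = 0.
This matches the Hermite equation y'' - 2x y' + 2n y = 0 with 2n = 12, so n = 6; the polynomial solution is H_6(x).
With y = sum_k a_k x^k, matching x^k gives (k+2)(k+1) a_{k+2} = 2(k - n) a_k = 2(k - 6) a_k. The right side vanishes at k = 6, so the series with the parity of 6 terminates at degree 6.
Standard normalization: leading coefficient of H_n is 2^n, so a_6 = 2^6 = 64. Work downward with a_k = (k+1)(k+2) a_{k+2} / (2(k - n)):
  a_4 = (5)(6)(64) / (2(4 - 6)) = 1920/(-4) = -480
  a_2 = (3)(4)(-480) / (2(2 - 6)) = -5760/(-8) = 720
  a_0 = (1)(2)(720) / (2(0 - 6)) = 1440/(-12) = -120
Hence H_6(x) = 64 x^6 - 480 x^4 + 720 x^2 - 120.

H_6(x); series = 64 x^6 - 480 x^4 + 720 x^2 - 120


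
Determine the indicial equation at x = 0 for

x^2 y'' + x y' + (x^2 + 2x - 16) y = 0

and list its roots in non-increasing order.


Divide by x^2 to reach normal form y'' + P_1(x) y' + P_2(x) y = 0 with P_1(x) = 1/x and P_2(x) = 1 + 2/x - 16/x^2.
x = 0 is a singular point because the y'-coefficient 1/x has a pole at x = 0 and the y-coefficient 1 + 2/x - 16/x^2 has a pole at x = 0.
It is a regular singular point because x P_1(x) = p(x) = 1 and x^2 P_2(x) = q(x) = x^2 + 2x - 16 are polynomials, hence analytic at x = 0.
p(0) = 1,  q(0) = -16.
Indicial equation: r(r-1) + p(0) r + q(0) = 0, i.e. r^2 + (p(0) - 1) r + q(0) = 0, i.e. r^2 - 16 = 0.
Discriminant: (0)^2 - 4(-16) = 64, so r = (0 ± 8)/2.
Solving: r_1 = 4, r_2 = -4.

indicial: r^2 - 16 = 0; roots r_1 = 4, r_2 = -4


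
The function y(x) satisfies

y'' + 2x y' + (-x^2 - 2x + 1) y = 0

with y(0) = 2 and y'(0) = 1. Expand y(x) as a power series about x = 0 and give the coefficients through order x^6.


Ansatz: y(x) = sum_{n>=0} a_n x^n, so y'(x) = sum_{n>=1} n a_n x^(n-1) and y''(x) = sum_{n>=2} n(n-1) a_n x^(n-2).
Substitute into P(x) y'' + Q(x) y' + R(x) y = 0 with P(x) = 1, Q(x) = 2x, R(x) = -x^2 - 2x + 1, and match powers of x.
Initial conditions: a_0 = 2, a_1 = 1.
Setting the coefficient of each power of x to zero and solving order by order (substituting the coefficients already found):
  x^0: 2 a_2 + a_0 = 0  ->  2 a_2 = -a_0 = -2  ->  a_2 = -1
  x^1: 6 a_3 + 3 a_1 - 2 a_0 = 0  ->  6 a_3 = -3 a_1 + 2 a_0 = 1  ->  a_3 = 1/6
  x^2: 12 a_4 + 5 a_2 - 2 a_1 - a_0 = 0  ->  12 a_4 = -5 a_2 + 2 a_1 + a_0 = 9  ->  a_4 = 3/4
  x^3: 20 a_5 + 7 a_3 - 2 a_2 - a_1 = 0  ->  20 a_5 = -7 a_3 + 2 a_2 + a_1 = -13/6  ->  a_5 = -13/120
  x^4: 30 a_6 + 9 a_4 - 2 a_3 - a_2 = 0  ->  30 a_6 = -9 a_4 + 2 a_3 + a_2 = -89/12  ->  a_6 = -89/360
Truncated series: y(x) = 2 + x - x^2 + (1/6) x^3 + (3/4) x^4 - (13/120) x^5 - (89/360) x^6 + O(x^7).

a_0 = 2; a_1 = 1; a_2 = -1; a_3 = 1/6; a_4 = 3/4; a_5 = -13/120; a_6 = -89/360


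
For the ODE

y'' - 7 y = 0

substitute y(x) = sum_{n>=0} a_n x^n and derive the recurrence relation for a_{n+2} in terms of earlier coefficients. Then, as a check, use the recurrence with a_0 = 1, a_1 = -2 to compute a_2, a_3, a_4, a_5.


Substitute y = sum_n a_n x^n into y'' + (const) y = 0.
y''(x) = sum_{n>=0} (n+2)(n+1) a_{n+2} x^n.
The ODE becomes sum_n [(n+2)(n+1) a_{n+2} - 7 a_n] x^n = 0.
Setting each coefficient to zero gives the recurrence:
  (n+2)(n+1) a_{n+2} - 7 a_n = 0,
  a_{n+2} = 7 / ((n+1)(n+2)) a_n.

Check with a_0 = 1, a_1 = -2 (apply the recurrence for n = 0, 1, 2, 3): a_0 = 1, a_1 = -2, a_2 = 7/2, a_3 = -7/3, a_4 = 49/24, a_5 = -49/60.

a_{n+2} = 7/((n+1)(n+2)) * a_n; check: a_0 = 1, a_1 = -2, a_2 = 7/2, a_3 = -7/3, a_4 = 49/24, a_5 = -49/60


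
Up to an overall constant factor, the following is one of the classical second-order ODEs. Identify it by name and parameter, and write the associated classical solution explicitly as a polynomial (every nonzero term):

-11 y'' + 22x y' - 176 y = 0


All three coefficients share the factor -11; dividing through by -11 gives  y'' - 2x y' + 16 y = 0.
This matches the Hermite equation y'' - 2x y' + 2n y = 0 with 2n = 16, so n = 8; the polynomial solution is H_8(x).
With y = sum_k a_k x^k, matching x^k gives (k+2)(k+1) a_{k+2} = 2(k - n) a_k = 2(k - 8) a_k. The right side vanishes at k = 8, so the series with the parity of 8 terminates at degree 8.
Standard normalization: leading coefficient of H_n is 2^n, so a_8 = 2^8 = 256. Work downward with a_k = (k+1)(k+2) a_{k+2} / (2(k - n)):
  a_6 = (7)(8)(256) / (2(6 - 8)) = 14336/(-4) = -3584
  a_4 = (5)(6)(-3584) / (2(4 - 8)) = -107520/(-8) = 13440
  a_2 = (3)(4)(13440) / (2(2 - 8)) = 161280/(-12) = -13440
  a_0 = (1)(2)(-13440) / (2(0 - 8)) = -26880/(-16) = 1680
Hence H_8(x) = 256 x^8 - 3584 x^6 + 13440 x^4 - 13440 x^2 + 1680.

H_8(x); series = 256 x^8 - 3584 x^6 + 13440 x^4 - 13440 x^2 + 1680


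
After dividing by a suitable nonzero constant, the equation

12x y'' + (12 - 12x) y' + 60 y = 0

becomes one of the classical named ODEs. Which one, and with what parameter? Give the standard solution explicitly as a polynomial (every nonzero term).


All three coefficients share the factor 12; dividing through by 12 gives  x y'' + (1 - x) y' + 5 y = 0.
This matches the Laguerre equation x y'' + (1 - x) y' + n y = 0 with n = 5; the polynomial solution is L_5(x).
With y = sum_k a_k x^k, matching x^k gives (k+1)k a_{k+1} + (k+1) a_{k+1} - k a_k + n a_k = 0, i.e. (k+1)^2 a_{k+1} = (k - n) a_k = (k - 5) a_k. The right side vanishes at k = 5, so the series terminates at degree 5.
Standard normalization L_n(0) = 1 gives a_0 = 1. Work upward with a_{k+1} = (k - 5) a_k / (k+1)^2:
  a_1 = (0 - 5)(1) / 1^2 = -5/1 = -5
  a_2 = (1 - 5)(-5) / 2^2 = 20/4 = 5
  a_3 = (2 - 5)(5) / 3^2 = -15/9 = -5/3
  a_4 = (3 - 5)(-5/3) / 4^2 = (10/3)/16 = 5/24
  a_5 = (4 - 5)(5/24) / 5^2 = (-5/24)/25 = -1/120
Hence L_5(x) = -x^5/120 + 5 x^4/24 - 5 x^3/3 + 5 x^2 - 5 x + 1.

L_5(x); series = -x^5/120 + 5 x^4/24 - 5 x^3/3 + 5 x^2 - 5 x + 1


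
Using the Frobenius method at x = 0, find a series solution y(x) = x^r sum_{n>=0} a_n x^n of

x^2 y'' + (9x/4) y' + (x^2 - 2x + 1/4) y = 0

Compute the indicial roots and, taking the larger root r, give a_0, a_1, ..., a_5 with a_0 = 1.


Write in Frobenius form y'' + (p(x)/x) y' + (q(x)/x^2) y = 0:
  p(x) = 9/4,  q(x) = x^2 - 2x + 1/4.
Indicial equation: r(r-1) + (9/4) r + (1/4) = 0 -> roots r_1 = -1/4, r_2 = -1.
Take r = r_1 = -1/4. Let y(x) = x^r sum_{n>=0} a_n x^n with a_0 = 1.
Substitute y = x^r sum a_n x^n and match x^{r+n}. The recurrence is
  D(n) a_n - 2 a_{n-1} + 1 a_{n-2} = 0,  where D(n) = (r+n)(r+n-1) + (9/4)(r+n) + (1/4).
  a_n = [2 a_{n-1} - 1 a_{n-2}] / D(n).
Since the indicial polynomial factors as (r - r_1)(r - r_2), D(n) = (r_1 + n - r_1)(r_1 + n - r_2) = n(n + 3/4).
Evaluating step by step (a_0 = 1):
  n = 1: D(1) = 1(1 + 3/4) = 7/4; numerator = 2(1) = 2; a_1 = (2)/(7/4) = 8/7
  n = 2: D(2) = 2(2 + 3/4) = 11/2; numerator = 2(8/7) - 1(1) = 9/7; a_2 = (9/7)/(11/2) = 18/77
  n = 3: D(3) = 3(3 + 3/4) = 45/4; numerator = 2(18/77) - 1(8/7) = -52/77; a_3 = (-52/77)/(45/4) = -208/3465
  n = 4: D(4) = 4(4 + 3/4) = 19; numerator = 2(-208/3465) - 1(18/77) = -1226/3465; a_4 = (-1226/3465)/(19) = -1226/65835
  n = 5: D(5) = 5(5 + 3/4) = 115/4; numerator = 2(-1226/65835) - 1(-208/3465) = 100/4389; a_5 = (100/4389)/(115/4) = 80/100947

r = -1/4; a_0 = 1; a_1 = 8/7; a_2 = 18/77; a_3 = -208/3465; a_4 = -1226/65835; a_5 = 80/100947


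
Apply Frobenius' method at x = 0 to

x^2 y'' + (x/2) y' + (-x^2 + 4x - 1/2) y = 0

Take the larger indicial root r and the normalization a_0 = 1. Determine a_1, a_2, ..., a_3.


Write in Frobenius form y'' + (p(x)/x) y' + (q(x)/x^2) y = 0:
  p(x) = 1/2,  q(x) = -x^2 + 4x - 1/2.
Indicial equation: r(r-1) + (1/2) r + (-1/2) = 0 -> roots r_1 = 1, r_2 = -1/2.
Take r = r_1 = 1. Let y(x) = x^r sum_{n>=0} a_n x^n with a_0 = 1.
Substitute y = x^r sum a_n x^n and match x^{r+n}. The recurrence is
  D(n) a_n + 4 a_{n-1} - 1 a_{n-2} = 0,  where D(n) = (r+n)(r+n-1) + (1/2)(r+n) + (-1/2).
  a_n = [-4 a_{n-1} + 1 a_{n-2}] / D(n).
Since the indicial polynomial factors as (r - r_1)(r - r_2), D(n) = (r_1 + n - r_1)(r_1 + n - r_2) = n(n + 3/2).
Evaluating step by step (a_0 = 1):
  n = 1: D(1) = 1(1 + 3/2) = 5/2; numerator = -4(1) = -4; a_1 = (-4)/(5/2) = -8/5
  n = 2: D(2) = 2(2 + 3/2) = 7; numerator = -4(-8/5) + 1(1) = 37/5; a_2 = (37/5)/(7) = 37/35
  n = 3: D(3) = 3(3 + 3/2) = 27/2; numerator = -4(37/35) + 1(-8/5) = -204/35; a_3 = (-204/35)/(27/2) = -136/315

r = 1; a_0 = 1; a_1 = -8/5; a_2 = 37/35; a_3 = -136/315


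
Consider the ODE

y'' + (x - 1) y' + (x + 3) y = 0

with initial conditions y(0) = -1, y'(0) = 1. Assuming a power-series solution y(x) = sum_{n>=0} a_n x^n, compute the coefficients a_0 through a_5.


Ansatz: y(x) = sum_{n>=0} a_n x^n, so y'(x) = sum_{n>=1} n a_n x^(n-1) and y''(x) = sum_{n>=2} n(n-1) a_n x^(n-2).
Substitute into P(x) y'' + Q(x) y' + R(x) y = 0 with P(x) = 1, Q(x) = x - 1, R(x) = x + 3, and match powers of x.
Initial conditions: a_0 = -1, a_1 = 1.
Setting the coefficient of each power of x to zero and solving order by order (substituting the coefficients already found):
  x^0: 2 a_2 - a_1 + 3 a_0 = 0  ->  2 a_2 = a_1 - 3 a_0 = 4  ->  a_2 = 2
  x^1: 6 a_3 - 2 a_2 + 4 a_1 + a_0 = 0  ->  6 a_3 = 2 a_2 - 4 a_1 - a_0 = 1  ->  a_3 = 1/6
  x^2: 12 a_4 - 3 a_3 + 5 a_2 + a_1 = 0  ->  12 a_4 = 3 a_3 - 5 a_2 - a_1 = -21/2  ->  a_4 = -7/8
  x^3: 20 a_5 - 4 a_4 + 6 a_3 + a_2 = 0  ->  20 a_5 = 4 a_4 - 6 a_3 - a_2 = -13/2  ->  a_5 = -13/40
Truncated series: y(x) = -1 + x + 2 x^2 + (1/6) x^3 - (7/8) x^4 - (13/40) x^5 + O(x^6).

a_0 = -1; a_1 = 1; a_2 = 2; a_3 = 1/6; a_4 = -7/8; a_5 = -13/40


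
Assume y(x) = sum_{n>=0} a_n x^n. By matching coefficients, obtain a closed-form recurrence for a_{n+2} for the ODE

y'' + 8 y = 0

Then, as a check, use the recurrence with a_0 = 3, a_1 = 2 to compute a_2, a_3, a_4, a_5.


Substitute y = sum_n a_n x^n into y'' + (const) y = 0.
y''(x) = sum_{n>=0} (n+2)(n+1) a_{n+2} x^n.
The ODE becomes sum_n [(n+2)(n+1) a_{n+2} + 8 a_n] x^n = 0.
Setting each coefficient to zero gives the recurrence:
  (n+2)(n+1) a_{n+2} + 8 a_n = 0,
  a_{n+2} = -8 / ((n+1)(n+2)) a_n.

Check with a_0 = 3, a_1 = 2 (apply the recurrence for n = 0, 1, 2, 3): a_0 = 3, a_1 = 2, a_2 = -12, a_3 = -8/3, a_4 = 8, a_5 = 16/15.

a_{n+2} = -8/((n+1)(n+2)) * a_n; check: a_0 = 3, a_1 = 2, a_2 = -12, a_3 = -8/3, a_4 = 8, a_5 = 16/15


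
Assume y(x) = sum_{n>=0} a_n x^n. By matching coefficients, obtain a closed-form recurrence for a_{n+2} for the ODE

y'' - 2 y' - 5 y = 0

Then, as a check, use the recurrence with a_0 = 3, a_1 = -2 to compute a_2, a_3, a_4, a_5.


Substitute y = sum_n a_n x^n.
y''(x) has coefficient (n+2)(n+1) a_{n+2} at x^n;
-2 y'(x) has coefficient -2 (n+1) a_{n+1} at x^n;
-5 y(x) has coefficient -5 a_n at x^n.
Matching x^n: (n+2)(n+1) a_{n+2} - 2 (n+1) a_{n+1} - 5 a_n = 0.
Thus a_{n+2} = [2 (n+1) a_{n+1} + 5 a_n] / ((n+1)(n+2)).

Check with a_0 = 3, a_1 = -2 (apply the recurrence for n = 0, 1, 2, 3): a_0 = 3, a_1 = -2, a_2 = 11/2, a_3 = 2, a_4 = 79/24, a_5 = 109/60.

a_(n+2) = [2 (n+1) a_(n+1) + 5 a_n] / ((n+1)(n+2)); check: a_0 = 3, a_1 = -2, a_2 = 11/2, a_3 = 2, a_4 = 79/24, a_5 = 109/60


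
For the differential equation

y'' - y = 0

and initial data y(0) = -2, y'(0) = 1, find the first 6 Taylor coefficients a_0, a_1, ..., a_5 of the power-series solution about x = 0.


Ansatz: y(x) = sum_{n>=0} a_n x^n, so y'(x) = sum_{n>=1} n a_n x^(n-1) and y''(x) = sum_{n>=2} n(n-1) a_n x^(n-2).
Substitute into P(x) y'' + Q(x) y' + R(x) y = 0 with P(x) = 1, Q(x) = 0, R(x) = -1, and match powers of x.
Initial conditions: a_0 = -2, a_1 = 1.
Setting the coefficient of each power of x to zero and solving order by order (substituting the coefficients already found):
  x^0: 2 a_2 - a_0 = 0  ->  2 a_2 = a_0 = -2  ->  a_2 = -1
  x^1: 6 a_3 - a_1 = 0  ->  6 a_3 = a_1 = 1  ->  a_3 = 1/6
  x^2: 12 a_4 - a_2 = 0  ->  12 a_4 = a_2 = -1  ->  a_4 = -1/12
  x^3: 20 a_5 - a_3 = 0  ->  20 a_5 = a_3 = 1/6  ->  a_5 = 1/120
Truncated series: y(x) = -2 + x - x^2 + (1/6) x^3 - (1/12) x^4 + (1/120) x^5 + O(x^6).

a_0 = -2; a_1 = 1; a_2 = -1; a_3 = 1/6; a_4 = -1/12; a_5 = 1/120


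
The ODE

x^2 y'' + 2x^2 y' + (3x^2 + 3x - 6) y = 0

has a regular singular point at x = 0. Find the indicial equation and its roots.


Divide by x^2 to reach normal form y'' + P_1(x) y' + P_2(x) y = 0 with P_1(x) = 2 and P_2(x) = 3 + 3/x - 6/x^2.
x = 0 is a singular point because the y-coefficient 3 + 3/x - 6/x^2 has a pole at x = 0.
It is a regular singular point because x P_1(x) = p(x) = 2x and x^2 P_2(x) = q(x) = 3x^2 + 3x - 6 are polynomials, hence analytic at x = 0.
p(0) = 0,  q(0) = -6.
Indicial equation: r(r-1) + p(0) r + q(0) = 0, i.e. r^2 + (p(0) - 1) r + q(0) = 0, i.e. r^2 - 1 r - 6 = 0.
Discriminant: (-1)^2 - 4(-6) = 25, so r = (1 ± 5)/2.
Solving: r_1 = 3, r_2 = -2.

indicial: r^2 - 1 r - 6 = 0; roots r_1 = 3, r_2 = -2


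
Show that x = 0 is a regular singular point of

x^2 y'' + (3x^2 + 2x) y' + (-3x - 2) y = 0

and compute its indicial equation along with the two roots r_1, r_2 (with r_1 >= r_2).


Divide by x^2 to reach normal form y'' + P_1(x) y' + P_2(x) y = 0 with P_1(x) = 3 + 2/x and P_2(x) = -3/x - 2/x^2.
x = 0 is a singular point because the y'-coefficient 3 + 2/x has a pole at x = 0 and the y-coefficient -3/x - 2/x^2 has a pole at x = 0.
It is a regular singular point because x P_1(x) = p(x) = 3x + 2 and x^2 P_2(x) = q(x) = -3x - 2 are polynomials, hence analytic at x = 0.
p(0) = 2,  q(0) = -2.
Indicial equation: r(r-1) + p(0) r + q(0) = 0, i.e. r^2 + (p(0) - 1) r + q(0) = 0, i.e. r^2 + 1 r - 2 = 0.
Discriminant: (1)^2 - 4(-2) = 9, so r = (-1 ± 3)/2.
Solving: r_1 = 1, r_2 = -2.

indicial: r^2 + 1 r - 2 = 0; roots r_1 = 1, r_2 = -2


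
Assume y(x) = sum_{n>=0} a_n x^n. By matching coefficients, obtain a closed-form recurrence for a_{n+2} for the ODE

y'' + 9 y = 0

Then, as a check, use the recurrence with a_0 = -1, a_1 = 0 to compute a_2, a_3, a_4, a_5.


Substitute y = sum_n a_n x^n into y'' + (const) y = 0.
y''(x) = sum_{n>=0} (n+2)(n+1) a_{n+2} x^n.
The ODE becomes sum_n [(n+2)(n+1) a_{n+2} + 9 a_n] x^n = 0.
Setting each coefficient to zero gives the recurrence:
  (n+2)(n+1) a_{n+2} + 9 a_n = 0,
  a_{n+2} = -9 / ((n+1)(n+2)) a_n.

Check with a_0 = -1, a_1 = 0 (apply the recurrence for n = 0, 1, 2, 3): a_0 = -1, a_1 = 0, a_2 = 9/2, a_3 = 0, a_4 = -27/8, a_5 = 0.

a_{n+2} = -9/((n+1)(n+2)) * a_n; check: a_0 = -1, a_1 = 0, a_2 = 9/2, a_3 = 0, a_4 = -27/8, a_5 = 0


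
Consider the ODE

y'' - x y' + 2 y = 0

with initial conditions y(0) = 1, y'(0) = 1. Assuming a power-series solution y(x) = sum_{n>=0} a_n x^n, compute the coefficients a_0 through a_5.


Ansatz: y(x) = sum_{n>=0} a_n x^n, so y'(x) = sum_{n>=1} n a_n x^(n-1) and y''(x) = sum_{n>=2} n(n-1) a_n x^(n-2).
Substitute into P(x) y'' + Q(x) y' + R(x) y = 0 with P(x) = 1, Q(x) = -x, R(x) = 2, and match powers of x.
Initial conditions: a_0 = 1, a_1 = 1.
Setting the coefficient of each power of x to zero and solving order by order (substituting the coefficients already found):
  x^0: 2 a_2 + 2 a_0 = 0  ->  2 a_2 = -2 a_0 = -2  ->  a_2 = -1
  x^1: 6 a_3 + a_1 = 0  ->  6 a_3 = -a_1 = -1  ->  a_3 = -1/6
  x^2: 12 a_4 = 0  ->  a_4 = 0
  x^3: 20 a_5 - a_3 = 0  ->  20 a_5 = a_3 = -1/6  ->  a_5 = -1/120
Truncated series: y(x) = 1 + x - x^2 - (1/6) x^3 - (1/120) x^5 + O(x^6).

a_0 = 1; a_1 = 1; a_2 = -1; a_3 = -1/6; a_4 = 0; a_5 = -1/120
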